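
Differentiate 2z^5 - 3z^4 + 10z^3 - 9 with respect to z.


Apply the power rule term by term:
  d/dz(2z^5) = 10z^4
  d/dz(-3z^4) = -12z^3
  d/dz(10z^3) = 30z^2
  d/dz(-9) = 0
p'(z) = 10z^4 - 12z^3 + 30z^2


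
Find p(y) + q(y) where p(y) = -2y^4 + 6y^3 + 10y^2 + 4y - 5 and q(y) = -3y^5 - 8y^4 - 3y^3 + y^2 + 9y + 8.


Align terms by degree and add:
  -2y^4 + 6y^3 + 10y^2 + 4y - 5
  -3y^5 - 8y^4 - 3y^3 + y^2 + 9y + 8
= -3y^5 - 10y^4 + 3y^3 + 11y^2 + 13y + 3


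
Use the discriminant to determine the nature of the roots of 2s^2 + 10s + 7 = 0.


D = b^2 - 4ac = (10)^2 - 4(2)(7) = 100 - 56 = 44
Since D > 0: two distinct irrational roots


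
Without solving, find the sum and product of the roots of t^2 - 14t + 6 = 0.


For at^2+bt+c=0: sum = -b/a, product = c/a.
a=1, b=-14, c=6
Sum = -(-14)/1 = 14
Product = (6)/1 = 6


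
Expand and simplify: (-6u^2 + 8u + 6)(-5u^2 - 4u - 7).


Distribute each term of the first polynomial:
  (-6u^2)(-5u^2 - 4u - 7) = 30u^4 + 24u^3 + 42u^2
  (8u)(-5u^2 - 4u - 7) = -40u^3 - 32u^2 - 56u
  (6)(-5u^2 - 4u - 7) = -30u^2 - 24u - 42
Sum: 30u^4 - 16u^3 - 20u^2 - 80u - 42


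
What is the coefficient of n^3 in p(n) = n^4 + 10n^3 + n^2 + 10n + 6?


Read off the coefficient of n^3: 10


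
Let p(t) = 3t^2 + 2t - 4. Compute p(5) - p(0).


p(5) = 81
p(0) = -4
p(5) - p(0) = 81 + 4 = 85


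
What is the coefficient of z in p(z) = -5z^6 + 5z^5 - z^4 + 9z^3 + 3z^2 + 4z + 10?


Read off the coefficient of z: 4


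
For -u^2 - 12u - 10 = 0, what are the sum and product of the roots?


For au^2+bu+c=0: sum = -b/a, product = c/a.
a=-1, b=-12, c=-10
Sum = -(-12)/-1 = -12
Product = (-10)/-1 = 10


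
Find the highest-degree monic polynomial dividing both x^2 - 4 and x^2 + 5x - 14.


Factor each:
  x^2 - 4 = (x - 2)(x + 2)
  x^2 + 5x - 14 = (x - 2)(x + 7)
Common monic factor: x - 2


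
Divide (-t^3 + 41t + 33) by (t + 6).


(-t^3 + 41t + 33) / (t + 6)
Step 1: -t^2 * (t + 6) = -t^3 - 6t^2; subtract.
Step 2: 6t * (t + 6) = 6t^2 + 36t; subtract.
Step 3: 5 * (t + 6) = 5t + 30; subtract.
Quotient: -t^2 + 6t + 5, Remainder: 3


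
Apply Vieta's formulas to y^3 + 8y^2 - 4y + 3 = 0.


Monic cubic y^3+by^2+cy+d=0: sum=-b, pairwise sum=c, product=-d.
b=8, c=-4, d=3
r1+r2+r3 = -8
r1r2+r1r3+r2r3 = -4
r1r2r3 = -3


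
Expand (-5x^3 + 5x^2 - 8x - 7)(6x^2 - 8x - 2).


Distribute each term of the first polynomial:
  (-5x^3)(6x^2 - 8x - 2) = -30x^5 + 40x^4 + 10x^3
  (5x^2)(6x^2 - 8x - 2) = 30x^4 - 40x^3 - 10x^2
  (-8x)(6x^2 - 8x - 2) = -48x^3 + 64x^2 + 16x
  (-7)(6x^2 - 8x - 2) = -42x^2 + 56x + 14
Sum: -30x^5 + 70x^4 - 78x^3 + 12x^2 + 72x + 14


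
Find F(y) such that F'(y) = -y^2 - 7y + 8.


Reverse power rule on each term:
  ∫ -y^2 dy = -(1/3)y^3
  ∫ -7y dy = -(7/2)y^2
  ∫ 8 dy = 8y
F(y) = -(1/3)y^3 - (7/2)y^2 + 8y + C


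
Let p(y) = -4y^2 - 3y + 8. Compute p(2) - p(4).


p(2) = -14
p(4) = -68
p(2) - p(4) = -14 + 68 = 54


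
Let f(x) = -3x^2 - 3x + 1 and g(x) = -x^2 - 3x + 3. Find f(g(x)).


Substitute g(x) into f:
f(g(x)) = -3*(-x^2 - 3x + 3)^2 + (-3)*(-x^2 - 3x + 3) + 1
(-x^2 - 3x + 3)^2 = x^4 + 6x^3 + 3x^2 - 18x + 9
Expand and combine: -3x^4 - 18x^3 - 6x^2 + 63x - 35


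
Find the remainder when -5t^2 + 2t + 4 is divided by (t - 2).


By the Remainder Theorem, the remainder equals p(2):
  -5*(2)^2 = -20
  2*(2)^1 = 4
  constant: 4
Sum: -20 + 4 + 4 = -12


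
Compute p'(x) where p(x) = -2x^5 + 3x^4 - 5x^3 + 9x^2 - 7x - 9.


Apply the power rule term by term:
  d/dx(-2x^5) = -10x^4
  d/dx(3x^4) = 12x^3
  d/dx(-5x^3) = -15x^2
  d/dx(9x^2) = 18x
  d/dx(-7x) = -7
  d/dx(-9) = 0
p'(x) = -10x^4 + 12x^3 - 15x^2 + 18x - 7


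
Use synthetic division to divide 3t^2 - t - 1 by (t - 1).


Synthetic division with c = 1. Coefficients: 3, -1, -1
Bring down 3.
  3 * 1 = 3; 3 - 1 = 2
  2 * 1 = 2; 2 - 1 = 1
Quotient: 3t + 2, Remainder: 1


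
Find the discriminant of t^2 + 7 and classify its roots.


D = b^2 - 4ac = (0)^2 - 4(1)(7) = 0 - 28 = -28
Since D < 0: two complex conjugate roots (no real roots)


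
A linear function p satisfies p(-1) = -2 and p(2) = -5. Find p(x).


p(x) = mx + b. Using p(-1)=-2, p(2)=-5:
m = (-2 + 5)/(-1 - 2) = 3/-3 = -1
b = -2 - m*(-1) = -2 - 1 = -3
p(x) = -x - 3


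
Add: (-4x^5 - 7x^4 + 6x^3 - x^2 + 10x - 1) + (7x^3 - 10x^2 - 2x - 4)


Align terms by degree and add:
  -4x^5 - 7x^4 + 6x^3 - x^2 + 10x - 1
+ 7x^3 - 10x^2 - 2x - 4
= -4x^5 - 7x^4 + 13x^3 - 11x^2 + 8x - 5


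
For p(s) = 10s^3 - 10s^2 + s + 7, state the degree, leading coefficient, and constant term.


Highest power of s is 3, with coefficient 10. Constant term is 7.
Degree = 3, leading coefficient = 10, constant term = 7


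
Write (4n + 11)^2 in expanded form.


Expand (4n + 11)^2 by repeated multiplication:
= 16n^2 + 88n + 121


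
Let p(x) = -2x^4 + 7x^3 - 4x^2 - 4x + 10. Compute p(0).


Using direct substitution:
  -2 * (0)^4 = 0
  7 * (0)^3 = 0
  -4 * (0)^2 = 0
  -4 * (0)^1 = 0
  constant: 10
Sum = 0 + 0 + 0 + 0 + 10 = 10


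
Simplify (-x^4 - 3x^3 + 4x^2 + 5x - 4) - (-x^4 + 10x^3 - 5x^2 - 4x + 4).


Distribute the minus sign:
  (-x^4 - 3x^3 + 4x^2 + 5x - 4)
- (-x^4 + 10x^3 - 5x^2 - 4x + 4)
Negate second polynomial: x^4 - 10x^3 + 5x^2 + 4x - 4
Add: -13x^3 + 9x^2 + 9x - 8


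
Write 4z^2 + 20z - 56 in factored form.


Roots satisfy r1 + r2 = -b/a = -5 and r1*r2 = c/a = -14.
So r1 = -7, r2 = 2.
4z^2 + 20z - 56 = 4(z - r1)(z - r2) = 4(z + 7)(z - 2)


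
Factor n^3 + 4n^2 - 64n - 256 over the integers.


Try integer roots (divisors of -256). n=-8: p(-8)=0.
Divide out (n + 8): quotient is n^2 - 4n - 32.
Factor the quadratic: (n - 8)(n + 4)
Result: (n + 8)(n - 8)(n + 4)


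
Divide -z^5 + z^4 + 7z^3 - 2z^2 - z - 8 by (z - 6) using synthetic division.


Synthetic division with c = 6. Coefficients: -1, 1, 7, -2, -1, -8
Bring down -1.
  -1 * 6 = -6; -6 + 1 = -5
  -5 * 6 = -30; -30 + 7 = -23
  -23 * 6 = -138; -138 - 2 = -140
  -140 * 6 = -840; -840 - 1 = -841
  -841 * 6 = -5046; -5046 - 8 = -5054
Quotient: -z^4 - 5z^3 - 23z^2 - 140z - 841, Remainder: -5054


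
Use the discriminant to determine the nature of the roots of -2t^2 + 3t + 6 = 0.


D = b^2 - 4ac = (3)^2 - 4(-2)(6) = 9 + 48 = 57
Since D > 0: two distinct irrational roots


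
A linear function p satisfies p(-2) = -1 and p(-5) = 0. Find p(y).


p(y) = my + b. Using p(-2)=-1, p(-5)=0:
m = (-1)/(-2 + 5) = -1/3 = -1/3
b = -1 - m*(-2) = -1 - 2/3 = -5/3
p(y) = -(1/3)y - (5/3)


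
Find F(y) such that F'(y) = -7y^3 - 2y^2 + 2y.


Reverse power rule on each term:
  ∫ -7y^3 dy = -(7/4)y^4
  ∫ -2y^2 dy = -(2/3)y^3
  ∫ 2y dy = y^2
F(y) = -(7/4)y^4 - (2/3)y^3 + y^2 + C


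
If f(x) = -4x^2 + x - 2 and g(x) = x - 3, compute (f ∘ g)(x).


Substitute g(x) into f:
f(g(x)) = -4*(x - 3)^2 + 1*(x - 3) + (-2)
(x - 3)^2 = x^2 - 6x + 9
Expand and combine: -4x^2 + 25x - 41


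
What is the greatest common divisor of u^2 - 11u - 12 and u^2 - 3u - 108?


Factor each:
  u^2 - 11u - 12 = (u - 12)(u + 1)
  u^2 - 3u - 108 = (u - 12)(u + 9)
Common monic factor: u - 12


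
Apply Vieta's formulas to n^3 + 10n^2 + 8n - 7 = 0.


Monic cubic n^3+bn^2+cn+d=0: sum=-b, pairwise sum=c, product=-d.
b=10, c=8, d=-7
r1+r2+r3 = -10
r1r2+r1r3+r2r3 = 8
r1r2r3 = 7


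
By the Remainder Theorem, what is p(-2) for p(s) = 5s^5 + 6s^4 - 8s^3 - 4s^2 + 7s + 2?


By the Remainder Theorem, the remainder equals p(-2):
  5*(-2)^5 = -160
  6*(-2)^4 = 96
  -8*(-2)^3 = 64
  -4*(-2)^2 = -16
  7*(-2)^1 = -14
  constant: 2
Sum: -160 + 96 + 64 - 16 - 14 + 2 = -28


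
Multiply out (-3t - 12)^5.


Expand (-3t - 12)^5 by repeated multiplication:
  (-3t - 12)^2 = 9t^2 + 72t + 144
  (-3t - 12)^3 = -27t^3 - 324t^2 - 1296t - 1728
  (-3t - 12)^4 = 81t^4 + 1296t^3 + 7776t^2 + 20736t + 20736
= -243t^5 - 4860t^4 - 38880t^3 - 155520t^2 - 311040t - 248832


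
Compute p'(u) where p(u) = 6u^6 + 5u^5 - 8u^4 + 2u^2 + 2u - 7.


Apply the power rule term by term:
  d/du(6u^6) = 36u^5
  d/du(5u^5) = 25u^4
  d/du(-8u^4) = -32u^3
  d/du(2u^2) = 4u
  d/du(2u) = 2
  d/du(-7) = 0
p'(u) = 36u^5 + 25u^4 - 32u^3 + 4u + 2


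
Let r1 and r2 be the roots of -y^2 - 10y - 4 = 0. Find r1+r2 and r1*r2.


For ay^2+by+c=0: sum = -b/a, product = c/a.
a=-1, b=-10, c=-4
Sum = -(-10)/-1 = -10
Product = (-4)/-1 = 4


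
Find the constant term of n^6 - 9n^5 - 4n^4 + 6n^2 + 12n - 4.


Read off the constant term: -4


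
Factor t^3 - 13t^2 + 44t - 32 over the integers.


Try integer roots (divisors of -32). t=4: p(4)=0.
Divide out (t - 4): quotient is t^2 - 9t + 8.
Factor the quadratic: (t - 1)(t - 8)
Result: (t - 4)(t - 1)(t - 8)


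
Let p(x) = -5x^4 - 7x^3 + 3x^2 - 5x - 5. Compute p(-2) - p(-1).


p(-2) = -7
p(-1) = 5
p(-2) - p(-1) = -7 - 5 = -12


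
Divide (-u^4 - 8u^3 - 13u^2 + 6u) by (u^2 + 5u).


(-u^4 - 8u^3 - 13u^2 + 6u) / (u^2 + 5u)
Step 1: -u^2 * (u^2 + 5u) = -u^4 - 5u^3; subtract.
Step 2: -3u * (u^2 + 5u) = -3u^3 - 15u^2; subtract.
Step 3: 2 * (u^2 + 5u) = 2u^2 + 10u; subtract.
Quotient: -u^2 - 3u + 2, Remainder: -4u


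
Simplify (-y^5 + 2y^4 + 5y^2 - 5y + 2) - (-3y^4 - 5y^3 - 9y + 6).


Distribute the minus sign:
  (-y^5 + 2y^4 + 5y^2 - 5y + 2)
- (-3y^4 - 5y^3 - 9y + 6)
Negate second polynomial: 3y^4 + 5y^3 + 9y - 6
Add: -y^5 + 5y^4 + 5y^3 + 5y^2 + 4y - 4


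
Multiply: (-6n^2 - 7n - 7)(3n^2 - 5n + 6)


Distribute each term of the first polynomial:
  (-6n^2)(3n^2 - 5n + 6) = -18n^4 + 30n^3 - 36n^2
  (-7n)(3n^2 - 5n + 6) = -21n^3 + 35n^2 - 42n
  (-7)(3n^2 - 5n + 6) = -21n^2 + 35n - 42
Sum: -18n^4 + 9n^3 - 22n^2 - 7n - 42


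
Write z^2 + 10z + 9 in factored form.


Roots satisfy r1 + r2 = -b/a = -10 and r1*r2 = c/a = 9.
So r1 = -9, r2 = -1.
z^2 + 10z + 9 = (z - r1)(z - r2) = (z + 9)(z + 1)


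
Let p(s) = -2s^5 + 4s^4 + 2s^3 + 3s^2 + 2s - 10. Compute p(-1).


Using direct substitution:
  -2 * (-1)^5 = 2
  4 * (-1)^4 = 4
  2 * (-1)^3 = -2
  3 * (-1)^2 = 3
  2 * (-1)^1 = -2
  constant: -10
Sum = 2 + 4 - 2 + 3 - 2 - 10 = -5


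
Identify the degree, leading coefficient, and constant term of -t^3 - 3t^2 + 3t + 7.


Highest power of t is 3, with coefficient -1. Constant term is 7.
Degree = 3, leading coefficient = -1, constant term = 7


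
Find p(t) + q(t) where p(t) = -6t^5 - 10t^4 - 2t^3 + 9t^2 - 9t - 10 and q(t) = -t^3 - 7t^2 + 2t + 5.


Align terms by degree and add:
  -6t^5 - 10t^4 - 2t^3 + 9t^2 - 9t - 10
  -t^3 - 7t^2 + 2t + 5
= -6t^5 - 10t^4 - 3t^3 + 2t^2 - 7t - 5


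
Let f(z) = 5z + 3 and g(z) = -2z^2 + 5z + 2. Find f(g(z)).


Substitute g(z) into f:
f(g(z)) = 5*(-2z^2 + 5z + 2) + 3
Expand and combine: -10z^2 + 25z + 13


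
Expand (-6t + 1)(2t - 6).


Distribute each term of the first polynomial:
  (-6t)(2t - 6) = -12t^2 + 36t
  (1)(2t - 6) = 2t - 6
Sum: -12t^2 + 38t - 6


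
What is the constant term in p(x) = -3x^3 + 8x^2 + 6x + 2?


Read off the constant term: 2


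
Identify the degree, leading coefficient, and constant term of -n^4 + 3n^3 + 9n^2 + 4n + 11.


Highest power of n is 4, with coefficient -1. Constant term is 11.
Degree = 4, leading coefficient = -1, constant term = 11


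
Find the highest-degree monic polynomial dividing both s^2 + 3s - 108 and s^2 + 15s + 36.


Factor each:
  s^2 + 3s - 108 = (s + 12)(s - 9)
  s^2 + 15s + 36 = (s + 12)(s + 3)
Common monic factor: s + 12


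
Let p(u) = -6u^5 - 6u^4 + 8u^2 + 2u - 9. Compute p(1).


Using direct substitution:
  -6 * (1)^5 = -6
  -6 * (1)^4 = -6
  0 * (1)^3 = 0
  8 * (1)^2 = 8
  2 * (1)^1 = 2
  constant: -9
Sum = -6 - 6 + 0 + 8 + 2 - 9 = -11


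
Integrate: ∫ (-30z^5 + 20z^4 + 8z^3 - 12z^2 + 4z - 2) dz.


Reverse power rule on each term:
  ∫ -30z^5 dz = -5z^6
  ∫ 20z^4 dz = 4z^5
  ∫ 8z^3 dz = 2z^4
  ∫ -12z^2 dz = -4z^3
  ∫ 4z dz = 2z^2
  ∫ -2 dz = -2z
F(z) = -5z^6 + 4z^5 + 2z^4 - 4z^3 + 2z^2 - 2z + C


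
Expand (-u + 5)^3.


Expand (-u + 5)^3 by repeated multiplication:
  (-u + 5)^2 = u^2 - 10u + 25
= -u^3 + 15u^2 - 75u + 125


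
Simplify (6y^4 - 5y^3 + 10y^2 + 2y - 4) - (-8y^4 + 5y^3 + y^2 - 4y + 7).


Distribute the minus sign:
  (6y^4 - 5y^3 + 10y^2 + 2y - 4)
- (-8y^4 + 5y^3 + y^2 - 4y + 7)
Negate second polynomial: 8y^4 - 5y^3 - y^2 + 4y - 7
Add: 14y^4 - 10y^3 + 9y^2 + 6y - 11


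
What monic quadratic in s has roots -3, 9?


p(s) = (s + 3)(s - 9)
Expand: s^2 - 6s - 27


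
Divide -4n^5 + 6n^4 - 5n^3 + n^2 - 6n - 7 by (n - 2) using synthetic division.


Synthetic division with c = 2. Coefficients: -4, 6, -5, 1, -6, -7
Bring down -4.
  -4 * 2 = -8; -8 + 6 = -2
  -2 * 2 = -4; -4 - 5 = -9
  -9 * 2 = -18; -18 + 1 = -17
  -17 * 2 = -34; -34 - 6 = -40
  -40 * 2 = -80; -80 - 7 = -87
Quotient: -4n^4 - 2n^3 - 9n^2 - 17n - 40, Remainder: -87


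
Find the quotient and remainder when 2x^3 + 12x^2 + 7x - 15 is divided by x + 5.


(2x^3 + 12x^2 + 7x - 15) / (x + 5)
Step 1: 2x^2 * (x + 5) = 2x^3 + 10x^2; subtract.
Step 2: 2x * (x + 5) = 2x^2 + 10x; subtract.
Step 3: -3 * (x + 5) = -3x - 15; subtract.
Quotient: 2x^2 + 2x - 3, Remainder: 0


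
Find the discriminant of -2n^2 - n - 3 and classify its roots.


D = b^2 - 4ac = (-1)^2 - 4(-2)(-3) = 1 - 24 = -23
Since D < 0: two complex conjugate roots (no real roots)


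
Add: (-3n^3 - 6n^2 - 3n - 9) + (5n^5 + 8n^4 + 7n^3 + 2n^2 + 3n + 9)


Align terms by degree and add:
  -3n^3 - 6n^2 - 3n - 9
+ 5n^5 + 8n^4 + 7n^3 + 2n^2 + 3n + 9
= 5n^5 + 8n^4 + 4n^3 - 4n^2


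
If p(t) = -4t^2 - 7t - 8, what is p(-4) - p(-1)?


p(-4) = -44
p(-1) = -5
p(-4) - p(-1) = -44 + 5 = -39


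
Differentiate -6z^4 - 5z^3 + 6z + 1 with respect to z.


Apply the power rule term by term:
  d/dz(-6z^4) = -24z^3
  d/dz(-5z^3) = -15z^2
  d/dz(6z) = 6
  d/dz(1) = 0
p'(z) = -24z^3 - 15z^2 + 6


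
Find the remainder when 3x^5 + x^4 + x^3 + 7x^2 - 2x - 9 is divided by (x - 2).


By the Remainder Theorem, the remainder equals p(2):
  3*(2)^5 = 96
  1*(2)^4 = 16
  1*(2)^3 = 8
  7*(2)^2 = 28
  -2*(2)^1 = -4
  constant: -9
Sum: 96 + 16 + 8 + 28 - 4 - 9 = 135


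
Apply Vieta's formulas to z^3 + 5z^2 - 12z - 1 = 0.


Monic cubic z^3+bz^2+cz+d=0: sum=-b, pairwise sum=c, product=-d.
b=5, c=-12, d=-1
r1+r2+r3 = -5
r1r2+r1r3+r2r3 = -12
r1r2r3 = 1


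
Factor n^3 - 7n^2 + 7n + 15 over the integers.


Try integer roots (divisors of 15). n=5: p(5)=0.
Divide out (n - 5): quotient is n^2 - 2n - 3.
Factor the quadratic: (n + 1)(n - 3)
Result: (n - 5)(n + 1)(n - 3)


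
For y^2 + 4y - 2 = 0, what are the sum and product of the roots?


For ay^2+by+c=0: sum = -b/a, product = c/a.
a=1, b=4, c=-2
Sum = -(4)/1 = -4
Product = (-2)/1 = -2


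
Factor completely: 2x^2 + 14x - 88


Roots satisfy r1 + r2 = -b/a = -7 and r1*r2 = c/a = -44.
So r1 = -11, r2 = 4.
2x^2 + 14x - 88 = 2(x - r1)(x - r2) = 2(x + 11)(x - 4)


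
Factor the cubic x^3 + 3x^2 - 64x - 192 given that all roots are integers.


Try integer roots (divisors of -192). x=-3: p(-3)=0.
Divide out (x + 3): quotient is x^2 - 64.
Factor the quadratic: (x - 8)(x + 8)
Result: (x + 3)(x - 8)(x + 8)


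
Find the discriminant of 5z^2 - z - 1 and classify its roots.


D = b^2 - 4ac = (-1)^2 - 4(5)(-1) = 1 + 20 = 21
Since D > 0: two distinct irrational roots


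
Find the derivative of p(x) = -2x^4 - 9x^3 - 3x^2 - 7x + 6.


Apply the power rule term by term:
  d/dx(-2x^4) = -8x^3
  d/dx(-9x^3) = -27x^2
  d/dx(-3x^2) = -6x
  d/dx(-7x) = -7
  d/dx(6) = 0
p'(x) = -8x^3 - 27x^2 - 6x - 7


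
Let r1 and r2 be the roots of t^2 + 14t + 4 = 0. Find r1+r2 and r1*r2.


For at^2+bt+c=0: sum = -b/a, product = c/a.
a=1, b=14, c=4
Sum = -(14)/1 = -14
Product = (4)/1 = 4


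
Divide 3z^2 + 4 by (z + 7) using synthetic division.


Synthetic division with c = -7. Coefficients: 3, 0, 4
Bring down 3.
  3 * -7 = -21; -21 + 0 = -21
  -21 * -7 = 147; 147 + 4 = 151
Quotient: 3z - 21, Remainder: 151


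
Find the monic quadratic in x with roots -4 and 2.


p(x) = (x + 4)(x - 2)
Expand: x^2 + 2x - 8


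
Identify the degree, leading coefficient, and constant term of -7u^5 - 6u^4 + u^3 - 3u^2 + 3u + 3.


Highest power of u is 5, with coefficient -7. Constant term is 3.
Degree = 5, leading coefficient = -7, constant term = 3


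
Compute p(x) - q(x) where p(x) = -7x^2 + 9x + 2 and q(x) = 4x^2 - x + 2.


Distribute the minus sign:
  (-7x^2 + 9x + 2)
- (4x^2 - x + 2)
Negate second polynomial: -4x^2 + x - 2
Add: -11x^2 + 10x


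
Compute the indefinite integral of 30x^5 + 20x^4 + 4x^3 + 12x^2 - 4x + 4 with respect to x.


Reverse power rule on each term:
  ∫ 30x^5 dx = 5x^6
  ∫ 20x^4 dx = 4x^5
  ∫ 4x^3 dx = x^4
  ∫ 12x^2 dx = 4x^3
  ∫ -4x dx = -2x^2
  ∫ 4 dx = 4x
F(x) = 5x^6 + 4x^5 + x^4 + 4x^3 - 2x^2 + 4x + C


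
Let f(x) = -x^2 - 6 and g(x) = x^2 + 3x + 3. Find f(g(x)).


Substitute g(x) into f:
f(g(x)) = -1*(x^2 + 3x + 3)^2 + (-6)
(x^2 + 3x + 3)^2 = x^4 + 6x^3 + 15x^2 + 18x + 9
Expand and combine: -x^4 - 6x^3 - 15x^2 - 18x - 15


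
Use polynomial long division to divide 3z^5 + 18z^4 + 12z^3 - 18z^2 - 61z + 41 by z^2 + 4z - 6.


(3z^5 + 18z^4 + 12z^3 - 18z^2 - 61z + 41) / (z^2 + 4z - 6)
Step 1: 3z^3 * (z^2 + 4z - 6) = 3z^5 + 12z^4 - 18z^3; subtract.
Step 2: 6z^2 * (z^2 + 4z - 6) = 6z^4 + 24z^3 - 36z^2; subtract.
Step 3: 6z * (z^2 + 4z - 6) = 6z^3 + 24z^2 - 36z; subtract.
Step 4: -6 * (z^2 + 4z - 6) = -6z^2 - 24z + 36; subtract.
Quotient: 3z^3 + 6z^2 + 6z - 6, Remainder: -z + 5


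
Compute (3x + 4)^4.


Expand (3x + 4)^4 by repeated multiplication:
  (3x + 4)^2 = 9x^2 + 24x + 16
  (3x + 4)^3 = 27x^3 + 108x^2 + 144x + 64
= 81x^4 + 432x^3 + 864x^2 + 768x + 256


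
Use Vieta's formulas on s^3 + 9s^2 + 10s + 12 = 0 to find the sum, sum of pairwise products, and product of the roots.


Monic cubic s^3+bs^2+cs+d=0: sum=-b, pairwise sum=c, product=-d.
b=9, c=10, d=12
r1+r2+r3 = -9
r1r2+r1r3+r2r3 = 10
r1r2r3 = -12


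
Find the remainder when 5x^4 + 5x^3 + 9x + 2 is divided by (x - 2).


By the Remainder Theorem, the remainder equals p(2):
  5*(2)^4 = 80
  5*(2)^3 = 40
  0*(2)^2 = 0
  9*(2)^1 = 18
  constant: 2
Sum: 80 + 40 + 0 + 18 + 2 = 140


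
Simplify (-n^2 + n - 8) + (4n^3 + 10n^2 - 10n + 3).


Align terms by degree and add:
  -n^2 + n - 8
+ 4n^3 + 10n^2 - 10n + 3
= 4n^3 + 9n^2 - 9n - 5


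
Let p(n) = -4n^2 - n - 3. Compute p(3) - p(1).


p(3) = -42
p(1) = -8
p(3) - p(1) = -42 + 8 = -34


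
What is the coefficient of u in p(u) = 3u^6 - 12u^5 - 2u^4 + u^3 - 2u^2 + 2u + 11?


Read off the coefficient of u: 2


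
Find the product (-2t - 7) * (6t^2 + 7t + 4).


Distribute each term of the first polynomial:
  (-2t)(6t^2 + 7t + 4) = -12t^3 - 14t^2 - 8t
  (-7)(6t^2 + 7t + 4) = -42t^2 - 49t - 28
Sum: -12t^3 - 56t^2 - 57t - 28


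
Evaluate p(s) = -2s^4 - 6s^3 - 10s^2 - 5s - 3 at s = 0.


Using direct substitution:
  -2 * (0)^4 = 0
  -6 * (0)^3 = 0
  -10 * (0)^2 = 0
  -5 * (0)^1 = 0
  constant: -3
Sum = 0 + 0 + 0 + 0 - 3 = -3


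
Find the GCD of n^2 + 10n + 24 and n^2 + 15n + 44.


Factor each:
  n^2 + 10n + 24 = (n + 4)(n + 6)
  n^2 + 15n + 44 = (n + 4)(n + 11)
Common monic factor: n + 4


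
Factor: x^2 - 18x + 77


Roots satisfy r1 + r2 = -b/a = 18 and r1*r2 = c/a = 77.
So r1 = 11, r2 = 7.
x^2 - 18x + 77 = (x - r1)(x - r2) = (x - 11)(x - 7)


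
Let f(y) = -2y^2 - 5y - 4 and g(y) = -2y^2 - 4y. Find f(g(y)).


Substitute g(y) into f:
f(g(y)) = -2*(-2y^2 - 4y)^2 + (-5)*(-2y^2 - 4y) + (-4)
(-2y^2 - 4y)^2 = 4y^4 + 16y^3 + 16y^2
Expand and combine: -8y^4 - 32y^3 - 22y^2 + 20y - 4


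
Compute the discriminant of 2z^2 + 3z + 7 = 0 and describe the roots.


D = b^2 - 4ac = (3)^2 - 4(2)(7) = 9 - 56 = -47
Since D < 0: two complex conjugate roots (no real roots)


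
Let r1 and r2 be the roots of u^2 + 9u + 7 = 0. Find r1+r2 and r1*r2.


For au^2+bu+c=0: sum = -b/a, product = c/a.
a=1, b=9, c=7
Sum = -(9)/1 = -9
Product = (7)/1 = 7


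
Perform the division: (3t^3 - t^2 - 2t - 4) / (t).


(3t^3 - t^2 - 2t - 4) / (t)
Step 1: 3t^2 * (t) = 3t^3; subtract.
Step 2: -t * (t) = -t^2; subtract.
Step 3: -2 * (t) = -2t; subtract.
Quotient: 3t^2 - t - 2, Remainder: -4


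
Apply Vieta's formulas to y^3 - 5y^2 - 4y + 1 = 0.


Monic cubic y^3+by^2+cy+d=0: sum=-b, pairwise sum=c, product=-d.
b=-5, c=-4, d=1
r1+r2+r3 = 5
r1r2+r1r3+r2r3 = -4
r1r2r3 = -1


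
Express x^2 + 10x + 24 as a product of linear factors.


Roots satisfy r1 + r2 = -b/a = -10 and r1*r2 = c/a = 24.
So r1 = -4, r2 = -6.
x^2 + 10x + 24 = (x - r1)(x - r2) = (x + 4)(x + 6)


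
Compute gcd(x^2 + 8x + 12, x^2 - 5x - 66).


Factor each:
  x^2 + 8x + 12 = (x + 6)(x + 2)
  x^2 - 5x - 66 = (x + 6)(x - 11)
Common monic factor: x + 6


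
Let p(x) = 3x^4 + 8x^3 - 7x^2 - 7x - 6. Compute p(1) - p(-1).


p(1) = -9
p(-1) = -11
p(1) - p(-1) = -9 + 11 = 2


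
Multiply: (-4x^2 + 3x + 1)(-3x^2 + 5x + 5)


Distribute each term of the first polynomial:
  (-4x^2)(-3x^2 + 5x + 5) = 12x^4 - 20x^3 - 20x^2
  (3x)(-3x^2 + 5x + 5) = -9x^3 + 15x^2 + 15x
  (1)(-3x^2 + 5x + 5) = -3x^2 + 5x + 5
Sum: 12x^4 - 29x^3 - 8x^2 + 20x + 5


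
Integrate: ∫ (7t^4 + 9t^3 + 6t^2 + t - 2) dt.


Reverse power rule on each term:
  ∫ 7t^4 dt = (7/5)t^5
  ∫ 9t^3 dt = (9/4)t^4
  ∫ 6t^2 dt = 2t^3
  ∫ t dt = (1/2)t^2
  ∫ -2 dt = -2t
F(t) = (7/5)t^5 + (9/4)t^4 + 2t^3 + (1/2)t^2 - 2t + C


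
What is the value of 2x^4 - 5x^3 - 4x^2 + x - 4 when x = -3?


Using direct substitution:
  2 * (-3)^4 = 162
  -5 * (-3)^3 = 135
  -4 * (-3)^2 = -36
  1 * (-3)^1 = -3
  constant: -4
Sum = 162 + 135 - 36 - 3 - 4 = 254


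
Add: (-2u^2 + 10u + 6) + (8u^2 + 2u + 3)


Align terms by degree and add:
  -2u^2 + 10u + 6
+ 8u^2 + 2u + 3
= 6u^2 + 12u + 9


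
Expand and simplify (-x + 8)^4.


Expand (-x + 8)^4 by repeated multiplication:
  (-x + 8)^2 = x^2 - 16x + 64
  (-x + 8)^3 = -x^3 + 24x^2 - 192x + 512
= x^4 - 32x^3 + 384x^2 - 2048x + 4096


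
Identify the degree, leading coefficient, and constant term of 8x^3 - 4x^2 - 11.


Highest power of x is 3, with coefficient 8. Constant term is -11.
Degree = 3, leading coefficient = 8, constant term = -11


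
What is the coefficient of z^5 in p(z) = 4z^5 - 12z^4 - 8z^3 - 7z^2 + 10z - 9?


Read off the coefficient of z^5: 4


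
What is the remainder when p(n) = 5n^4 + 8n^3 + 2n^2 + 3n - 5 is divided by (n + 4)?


By the Remainder Theorem, the remainder equals p(-4):
  5*(-4)^4 = 1280
  8*(-4)^3 = -512
  2*(-4)^2 = 32
  3*(-4)^1 = -12
  constant: -5
Sum: 1280 - 512 + 32 - 12 - 5 = 783


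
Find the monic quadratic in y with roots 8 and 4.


p(y) = (y - 8)(y - 4)
Expand: y^2 - 12y + 32


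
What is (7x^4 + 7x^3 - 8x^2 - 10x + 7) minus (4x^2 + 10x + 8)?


Distribute the minus sign:
  (7x^4 + 7x^3 - 8x^2 - 10x + 7)
- (4x^2 + 10x + 8)
Negate second polynomial: -4x^2 - 10x - 8
Add: 7x^4 + 7x^3 - 12x^2 - 20x - 1


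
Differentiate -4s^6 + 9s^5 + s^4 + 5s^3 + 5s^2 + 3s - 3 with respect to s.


Apply the power rule term by term:
  d/ds(-4s^6) = -24s^5
  d/ds(9s^5) = 45s^4
  d/ds(s^4) = 4s^3
  d/ds(5s^3) = 15s^2
  d/ds(5s^2) = 10s
  d/ds(3s) = 3
  d/ds(-3) = 0
p'(s) = -24s^5 + 45s^4 + 4s^3 + 15s^2 + 10s + 3


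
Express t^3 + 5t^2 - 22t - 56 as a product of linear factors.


Try integer roots (divisors of -56). t=-2: p(-2)=0.
Divide out (t + 2): quotient is t^2 + 3t - 28.
Factor the quadratic: (t + 7)(t - 4)
Result: (t + 2)(t + 7)(t - 4)


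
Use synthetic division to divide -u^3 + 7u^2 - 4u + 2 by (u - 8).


Synthetic division with c = 8. Coefficients: -1, 7, -4, 2
Bring down -1.
  -1 * 8 = -8; -8 + 7 = -1
  -1 * 8 = -8; -8 - 4 = -12
  -12 * 8 = -96; -96 + 2 = -94
Quotient: -u^2 - u - 12, Remainder: -94


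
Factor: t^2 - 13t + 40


Roots satisfy r1 + r2 = -b/a = 13 and r1*r2 = c/a = 40.
So r1 = 8, r2 = 5.
t^2 - 13t + 40 = (t - r1)(t - r2) = (t - 8)(t - 5)


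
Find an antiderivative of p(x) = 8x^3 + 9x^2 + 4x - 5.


Reverse power rule on each term:
  ∫ 8x^3 dx = 2x^4
  ∫ 9x^2 dx = 3x^3
  ∫ 4x dx = 2x^2
  ∫ -5 dx = -5x
F(x) = 2x^4 + 3x^3 + 2x^2 - 5x + C


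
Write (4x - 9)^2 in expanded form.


Expand (4x - 9)^2 by repeated multiplication:
= 16x^2 - 72x + 81


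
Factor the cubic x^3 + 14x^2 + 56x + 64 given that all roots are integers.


Try integer roots (divisors of 64). x=-2: p(-2)=0.
Divide out (x + 2): quotient is x^2 + 12x + 32.
Factor the quadratic: (x + 4)(x + 8)
Result: (x + 2)(x + 4)(x + 8)


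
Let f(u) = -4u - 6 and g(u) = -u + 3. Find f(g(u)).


Substitute g(u) into f:
f(g(u)) = -4*(-u + 3) + (-6)
Expand and combine: 4u - 18


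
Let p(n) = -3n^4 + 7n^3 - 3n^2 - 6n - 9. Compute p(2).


Using direct substitution:
  -3 * (2)^4 = -48
  7 * (2)^3 = 56
  -3 * (2)^2 = -12
  -6 * (2)^1 = -12
  constant: -9
Sum = -48 + 56 - 12 - 12 - 9 = -25


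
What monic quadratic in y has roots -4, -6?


p(y) = (y + 4)(y + 6)
Expand: y^2 + 10y + 24


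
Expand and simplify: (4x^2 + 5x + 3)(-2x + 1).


Distribute each term of the first polynomial:
  (4x^2)(-2x + 1) = -8x^3 + 4x^2
  (5x)(-2x + 1) = -10x^2 + 5x
  (3)(-2x + 1) = -6x + 3
Sum: -8x^3 - 6x^2 - x + 3


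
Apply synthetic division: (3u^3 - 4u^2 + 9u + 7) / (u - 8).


Synthetic division with c = 8. Coefficients: 3, -4, 9, 7
Bring down 3.
  3 * 8 = 24; 24 - 4 = 20
  20 * 8 = 160; 160 + 9 = 169
  169 * 8 = 1352; 1352 + 7 = 1359
Quotient: 3u^2 + 20u + 169, Remainder: 1359


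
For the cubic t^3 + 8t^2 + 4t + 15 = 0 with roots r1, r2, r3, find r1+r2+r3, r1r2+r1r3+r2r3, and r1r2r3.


Monic cubic t^3+bt^2+ct+d=0: sum=-b, pairwise sum=c, product=-d.
b=8, c=4, d=15
r1+r2+r3 = -8
r1r2+r1r3+r2r3 = 4
r1r2r3 = -15


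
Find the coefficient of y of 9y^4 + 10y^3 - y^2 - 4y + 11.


Read off the coefficient of y: -4


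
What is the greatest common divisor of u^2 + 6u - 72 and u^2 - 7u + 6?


Factor each:
  u^2 + 6u - 72 = (u - 6)(u + 12)
  u^2 - 7u + 6 = (u - 6)(u - 1)
Common monic factor: u - 6


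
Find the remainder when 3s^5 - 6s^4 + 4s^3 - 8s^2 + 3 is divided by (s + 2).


By the Remainder Theorem, the remainder equals p(-2):
  3*(-2)^5 = -96
  -6*(-2)^4 = -96
  4*(-2)^3 = -32
  -8*(-2)^2 = -32
  0*(-2)^1 = 0
  constant: 3
Sum: -96 - 96 - 32 - 32 + 0 + 3 = -253


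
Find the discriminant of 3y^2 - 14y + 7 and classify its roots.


D = b^2 - 4ac = (-14)^2 - 4(3)(7) = 196 - 84 = 112
Since D > 0: two distinct irrational roots


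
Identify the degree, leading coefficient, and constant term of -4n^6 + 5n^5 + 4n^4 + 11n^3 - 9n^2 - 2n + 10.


Highest power of n is 6, with coefficient -4. Constant term is 10.
Degree = 6, leading coefficient = -4, constant term = 10


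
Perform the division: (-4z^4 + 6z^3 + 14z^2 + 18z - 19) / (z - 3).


(-4z^4 + 6z^3 + 14z^2 + 18z - 19) / (z - 3)
Step 1: -4z^3 * (z - 3) = -4z^4 + 12z^3; subtract.
Step 2: -6z^2 * (z - 3) = -6z^3 + 18z^2; subtract.
Step 3: -4z * (z - 3) = -4z^2 + 12z; subtract.
Step 4: 6 * (z - 3) = 6z - 18; subtract.
Quotient: -4z^3 - 6z^2 - 4z + 6, Remainder: -1


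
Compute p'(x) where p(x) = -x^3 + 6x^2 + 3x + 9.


Apply the power rule term by term:
  d/dx(-x^3) = -3x^2
  d/dx(6x^2) = 12x
  d/dx(3x) = 3
  d/dx(9) = 0
p'(x) = -3x^2 + 12x + 3


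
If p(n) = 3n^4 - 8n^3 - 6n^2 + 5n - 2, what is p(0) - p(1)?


p(0) = -2
p(1) = -8
p(0) - p(1) = -2 + 8 = 6


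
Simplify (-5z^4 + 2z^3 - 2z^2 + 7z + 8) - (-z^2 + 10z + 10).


Distribute the minus sign:
  (-5z^4 + 2z^3 - 2z^2 + 7z + 8)
- (-z^2 + 10z + 10)
Negate second polynomial: z^2 - 10z - 10
Add: -5z^4 + 2z^3 - z^2 - 3z - 2


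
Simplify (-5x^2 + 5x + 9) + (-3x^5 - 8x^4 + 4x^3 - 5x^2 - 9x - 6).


Align terms by degree and add:
  -5x^2 + 5x + 9
  -3x^5 - 8x^4 + 4x^3 - 5x^2 - 9x - 6
= -3x^5 - 8x^4 + 4x^3 - 10x^2 - 4x + 3


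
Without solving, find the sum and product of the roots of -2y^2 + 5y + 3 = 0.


For ay^2+by+c=0: sum = -b/a, product = c/a.
a=-2, b=5, c=3
Sum = -(5)/-2 = 5/2
Product = (3)/-2 = -3/2


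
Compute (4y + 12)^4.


Expand (4y + 12)^4 by repeated multiplication:
  (4y + 12)^2 = 16y^2 + 96y + 144
  (4y + 12)^3 = 64y^3 + 576y^2 + 1728y + 1728
= 256y^4 + 3072y^3 + 13824y^2 + 27648y + 20736


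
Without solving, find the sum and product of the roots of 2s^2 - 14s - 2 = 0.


For as^2+bs+c=0: sum = -b/a, product = c/a.
a=2, b=-14, c=-2
Sum = -(-14)/2 = 7
Product = (-2)/2 = -1


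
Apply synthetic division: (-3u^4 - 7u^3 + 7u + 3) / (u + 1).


Synthetic division with c = -1. Coefficients: -3, -7, 0, 7, 3
Bring down -3.
  -3 * -1 = 3; 3 - 7 = -4
  -4 * -1 = 4; 4 + 0 = 4
  4 * -1 = -4; -4 + 7 = 3
  3 * -1 = -3; -3 + 3 = 0
Quotient: -3u^3 - 4u^2 + 4u + 3, Remainder: 0


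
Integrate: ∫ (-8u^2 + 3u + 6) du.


Reverse power rule on each term:
  ∫ -8u^2 du = -(8/3)u^3
  ∫ 3u du = (3/2)u^2
  ∫ 6 du = 6u
F(u) = -(8/3)u^3 + (3/2)u^2 + 6u + C


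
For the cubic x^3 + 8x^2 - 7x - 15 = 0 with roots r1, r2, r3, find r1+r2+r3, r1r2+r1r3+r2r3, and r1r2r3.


Monic cubic x^3+bx^2+cx+d=0: sum=-b, pairwise sum=c, product=-d.
b=8, c=-7, d=-15
r1+r2+r3 = -8
r1r2+r1r3+r2r3 = -7
r1r2r3 = 15


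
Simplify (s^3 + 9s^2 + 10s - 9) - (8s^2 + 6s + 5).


Distribute the minus sign:
  (s^3 + 9s^2 + 10s - 9)
- (8s^2 + 6s + 5)
Negate second polynomial: -8s^2 - 6s - 5
Add: s^3 + s^2 + 4s - 14


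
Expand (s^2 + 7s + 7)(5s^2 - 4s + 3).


Distribute each term of the first polynomial:
  (s^2)(5s^2 - 4s + 3) = 5s^4 - 4s^3 + 3s^2
  (7s)(5s^2 - 4s + 3) = 35s^3 - 28s^2 + 21s
  (7)(5s^2 - 4s + 3) = 35s^2 - 28s + 21
Sum: 5s^4 + 31s^3 + 10s^2 - 7s + 21


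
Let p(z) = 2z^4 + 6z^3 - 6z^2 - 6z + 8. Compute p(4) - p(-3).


p(4) = 784
p(-3) = -28
p(4) - p(-3) = 784 + 28 = 812


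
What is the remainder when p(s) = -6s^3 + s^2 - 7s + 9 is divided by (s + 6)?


By the Remainder Theorem, the remainder equals p(-6):
  -6*(-6)^3 = 1296
  1*(-6)^2 = 36
  -7*(-6)^1 = 42
  constant: 9
Sum: 1296 + 36 + 42 + 9 = 1383


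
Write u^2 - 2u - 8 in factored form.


Roots satisfy r1 + r2 = -b/a = 2 and r1*r2 = c/a = -8.
So r1 = 4, r2 = -2.
u^2 - 2u - 8 = (u - r1)(u - r2) = (u - 4)(u + 2)


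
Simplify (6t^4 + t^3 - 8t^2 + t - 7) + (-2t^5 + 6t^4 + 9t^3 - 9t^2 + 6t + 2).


Align terms by degree and add:
  6t^4 + t^3 - 8t^2 + t - 7
  -2t^5 + 6t^4 + 9t^3 - 9t^2 + 6t + 2
= -2t^5 + 12t^4 + 10t^3 - 17t^2 + 7t - 5


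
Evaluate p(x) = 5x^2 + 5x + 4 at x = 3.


Using direct substitution:
  5 * (3)^2 = 45
  5 * (3)^1 = 15
  constant: 4
Sum = 45 + 15 + 4 = 64


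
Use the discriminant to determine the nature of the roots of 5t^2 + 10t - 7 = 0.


D = b^2 - 4ac = (10)^2 - 4(5)(-7) = 100 + 140 = 240
Since D > 0: two distinct irrational roots


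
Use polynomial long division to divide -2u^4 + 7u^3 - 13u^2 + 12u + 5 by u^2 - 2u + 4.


(-2u^4 + 7u^3 - 13u^2 + 12u + 5) / (u^2 - 2u + 4)
Step 1: -2u^2 * (u^2 - 2u + 4) = -2u^4 + 4u^3 - 8u^2; subtract.
Step 2: 3u * (u^2 - 2u + 4) = 3u^3 - 6u^2 + 12u; subtract.
Step 3: 1 * (u^2 - 2u + 4) = u^2 - 2u + 4; subtract.
Quotient: -2u^2 + 3u + 1, Remainder: 2u + 1


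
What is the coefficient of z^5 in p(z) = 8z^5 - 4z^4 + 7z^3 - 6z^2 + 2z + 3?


Read off the coefficient of z^5: 8


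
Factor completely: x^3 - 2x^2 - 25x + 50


Try integer roots (divisors of 50). x=5: p(5)=0.
Divide out (x - 5): quotient is x^2 + 3x - 10.
Factor the quadratic: (x - 2)(x + 5)
Result: (x - 5)(x - 2)(x + 5)


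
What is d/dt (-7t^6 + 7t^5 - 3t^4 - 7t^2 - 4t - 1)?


Apply the power rule term by term:
  d/dt(-7t^6) = -42t^5
  d/dt(7t^5) = 35t^4
  d/dt(-3t^4) = -12t^3
  d/dt(-7t^2) = -14t
  d/dt(-4t) = -4
  d/dt(-1) = 0
p'(t) = -42t^5 + 35t^4 - 12t^3 - 14t - 4


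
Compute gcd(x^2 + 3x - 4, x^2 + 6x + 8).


Factor each:
  x^2 + 3x - 4 = (x + 4)(x - 1)
  x^2 + 6x + 8 = (x + 4)(x + 2)
Common monic factor: x + 4


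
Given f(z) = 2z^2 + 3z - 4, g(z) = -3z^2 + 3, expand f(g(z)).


Substitute g(z) into f:
f(g(z)) = 2*(-3z^2 + 3)^2 + 3*(-3z^2 + 3) + (-4)
(-3z^2 + 3)^2 = 9z^4 - 18z^2 + 9
Expand and combine: 18z^4 - 45z^2 + 23


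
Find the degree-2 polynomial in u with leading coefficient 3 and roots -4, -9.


p(u) = 3(u + 4)(u + 9)
Expand: 3u^2 + 39u + 108


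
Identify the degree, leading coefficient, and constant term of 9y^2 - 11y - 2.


Highest power of y is 2, with coefficient 9. Constant term is -2.
Degree = 2, leading coefficient = 9, constant term = -2


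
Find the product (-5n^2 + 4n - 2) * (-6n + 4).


Distribute each term of the first polynomial:
  (-5n^2)(-6n + 4) = 30n^3 - 20n^2
  (4n)(-6n + 4) = -24n^2 + 16n
  (-2)(-6n + 4) = 12n - 8
Sum: 30n^3 - 44n^2 + 28n - 8


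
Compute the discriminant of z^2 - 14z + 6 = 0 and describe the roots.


D = b^2 - 4ac = (-14)^2 - 4(1)(6) = 196 - 24 = 172
Since D > 0: two distinct irrational roots


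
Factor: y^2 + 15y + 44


Roots satisfy r1 + r2 = -b/a = -15 and r1*r2 = c/a = 44.
So r1 = -11, r2 = -4.
y^2 + 15y + 44 = (y - r1)(y - r2) = (y + 11)(y + 4)


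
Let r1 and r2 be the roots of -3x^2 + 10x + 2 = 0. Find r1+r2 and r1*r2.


For ax^2+bx+c=0: sum = -b/a, product = c/a.
a=-3, b=10, c=2
Sum = -(10)/-3 = 10/3
Product = (2)/-3 = -2/3


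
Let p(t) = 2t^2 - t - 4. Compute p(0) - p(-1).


p(0) = -4
p(-1) = -1
p(0) - p(-1) = -4 + 1 = -3


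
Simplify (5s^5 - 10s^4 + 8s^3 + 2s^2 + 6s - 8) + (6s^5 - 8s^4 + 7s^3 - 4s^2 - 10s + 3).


Align terms by degree and add:
  5s^5 - 10s^4 + 8s^3 + 2s^2 + 6s - 8
+ 6s^5 - 8s^4 + 7s^3 - 4s^2 - 10s + 3
= 11s^5 - 18s^4 + 15s^3 - 2s^2 - 4s - 5


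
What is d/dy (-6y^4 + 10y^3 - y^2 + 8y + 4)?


Apply the power rule term by term:
  d/dy(-6y^4) = -24y^3
  d/dy(10y^3) = 30y^2
  d/dy(-y^2) = -2y
  d/dy(8y) = 8
  d/dy(4) = 0
p'(y) = -24y^3 + 30y^2 - 2y + 8


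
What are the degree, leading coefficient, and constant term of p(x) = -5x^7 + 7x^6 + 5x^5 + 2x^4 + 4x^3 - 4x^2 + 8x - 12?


Highest power of x is 7, with coefficient -5. Constant term is -12.
Degree = 7, leading coefficient = -5, constant term = -12


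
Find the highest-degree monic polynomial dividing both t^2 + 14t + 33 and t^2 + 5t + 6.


Factor each:
  t^2 + 14t + 33 = (t + 3)(t + 11)
  t^2 + 5t + 6 = (t + 3)(t + 2)
Common monic factor: t + 3


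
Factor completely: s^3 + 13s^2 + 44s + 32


Try integer roots (divisors of 32). s=-4: p(-4)=0.
Divide out (s + 4): quotient is s^2 + 9s + 8.
Factor the quadratic: (s + 1)(s + 8)
Result: (s + 4)(s + 1)(s + 8)


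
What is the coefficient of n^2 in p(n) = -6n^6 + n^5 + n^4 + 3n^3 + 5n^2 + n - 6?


Read off the coefficient of n^2: 5


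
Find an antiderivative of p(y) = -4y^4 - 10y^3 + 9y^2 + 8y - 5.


Reverse power rule on each term:
  ∫ -4y^4 dy = -(4/5)y^5
  ∫ -10y^3 dy = -(5/2)y^4
  ∫ 9y^2 dy = 3y^3
  ∫ 8y dy = 4y^2
  ∫ -5 dy = -5y
F(y) = -(4/5)y^5 - (5/2)y^4 + 3y^3 + 4y^2 - 5y + C


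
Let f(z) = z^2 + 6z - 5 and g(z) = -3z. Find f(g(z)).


Substitute g(z) into f:
f(g(z)) = 1*(-3z)^2 + 6*(-3z) + (-5)
(-3z)^2 = 9z^2
Expand and combine: 9z^2 - 18z - 5


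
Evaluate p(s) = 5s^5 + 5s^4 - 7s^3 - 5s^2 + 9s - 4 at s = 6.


Using direct substitution:
  5 * (6)^5 = 38880
  5 * (6)^4 = 6480
  -7 * (6)^3 = -1512
  -5 * (6)^2 = -180
  9 * (6)^1 = 54
  constant: -4
Sum = 38880 + 6480 - 1512 - 180 + 54 - 4 = 43718


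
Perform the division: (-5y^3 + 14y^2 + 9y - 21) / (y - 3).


(-5y^3 + 14y^2 + 9y - 21) / (y - 3)
Step 1: -5y^2 * (y - 3) = -5y^3 + 15y^2; subtract.
Step 2: -y * (y - 3) = -y^2 + 3y; subtract.
Step 3: 6 * (y - 3) = 6y - 18; subtract.
Quotient: -5y^2 - y + 6, Remainder: -3


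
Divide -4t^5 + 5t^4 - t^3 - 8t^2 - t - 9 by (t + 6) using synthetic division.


Synthetic division with c = -6. Coefficients: -4, 5, -1, -8, -1, -9
Bring down -4.
  -4 * -6 = 24; 24 + 5 = 29
  29 * -6 = -174; -174 - 1 = -175
  -175 * -6 = 1050; 1050 - 8 = 1042
  1042 * -6 = -6252; -6252 - 1 = -6253
  -6253 * -6 = 37518; 37518 - 9 = 37509
Quotient: -4t^4 + 29t^3 - 175t^2 + 1042t - 6253, Remainder: 37509


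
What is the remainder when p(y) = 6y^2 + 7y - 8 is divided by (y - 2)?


By the Remainder Theorem, the remainder equals p(2):
  6*(2)^2 = 24
  7*(2)^1 = 14
  constant: -8
Sum: 24 + 14 - 8 = 30


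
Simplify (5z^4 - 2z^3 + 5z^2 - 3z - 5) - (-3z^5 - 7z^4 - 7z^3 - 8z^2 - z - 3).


Distribute the minus sign:
  (5z^4 - 2z^3 + 5z^2 - 3z - 5)
- (-3z^5 - 7z^4 - 7z^3 - 8z^2 - z - 3)
Negate second polynomial: 3z^5 + 7z^4 + 7z^3 + 8z^2 + z + 3
Add: 3z^5 + 12z^4 + 5z^3 + 13z^2 - 2z - 2


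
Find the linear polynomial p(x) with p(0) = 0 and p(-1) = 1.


p(x) = mx + b. Using p(0)=0, p(-1)=1:
m = (0 - 1)/(0 + 1) = -1/1 = -1
b = 0 - m*(0) = 0 = 0
p(x) = -x


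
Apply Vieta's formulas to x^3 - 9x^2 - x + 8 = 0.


Monic cubic x^3+bx^2+cx+d=0: sum=-b, pairwise sum=c, product=-d.
b=-9, c=-1, d=8
r1+r2+r3 = 9
r1r2+r1r3+r2r3 = -1
r1r2r3 = -8


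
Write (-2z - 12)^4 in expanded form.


Expand (-2z - 12)^4 by repeated multiplication:
  (-2z - 12)^2 = 4z^2 + 48z + 144
  (-2z - 12)^3 = -8z^3 - 144z^2 - 864z - 1728
= 16z^4 + 384z^3 + 3456z^2 + 13824z + 20736


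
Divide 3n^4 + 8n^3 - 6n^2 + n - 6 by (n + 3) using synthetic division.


Synthetic division with c = -3. Coefficients: 3, 8, -6, 1, -6
Bring down 3.
  3 * -3 = -9; -9 + 8 = -1
  -1 * -3 = 3; 3 - 6 = -3
  -3 * -3 = 9; 9 + 1 = 10
  10 * -3 = -30; -30 - 6 = -36
Quotient: 3n^3 - n^2 - 3n + 10, Remainder: -36


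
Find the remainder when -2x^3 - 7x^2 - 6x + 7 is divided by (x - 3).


By the Remainder Theorem, the remainder equals p(3):
  -2*(3)^3 = -54
  -7*(3)^2 = -63
  -6*(3)^1 = -18
  constant: 7
Sum: -54 - 63 - 18 + 7 = -128


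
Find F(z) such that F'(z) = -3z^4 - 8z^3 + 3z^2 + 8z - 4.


Reverse power rule on each term:
  ∫ -3z^4 dz = -(3/5)z^5
  ∫ -8z^3 dz = -2z^4
  ∫ 3z^2 dz = z^3
  ∫ 8z dz = 4z^2
  ∫ -4 dz = -4z
F(z) = -(3/5)z^5 - 2z^4 + z^3 + 4z^2 - 4z + C


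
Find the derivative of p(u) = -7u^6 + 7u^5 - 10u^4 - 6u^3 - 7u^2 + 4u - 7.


Apply the power rule term by term:
  d/du(-7u^6) = -42u^5
  d/du(7u^5) = 35u^4
  d/du(-10u^4) = -40u^3
  d/du(-6u^3) = -18u^2
  d/du(-7u^2) = -14u
  d/du(4u) = 4
  d/du(-7) = 0
p'(u) = -42u^5 + 35u^4 - 40u^3 - 18u^2 - 14u + 4


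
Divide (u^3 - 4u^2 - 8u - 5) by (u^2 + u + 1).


(u^3 - 4u^2 - 8u - 5) / (u^2 + u + 1)
Step 1: u * (u^2 + u + 1) = u^3 + u^2 + u; subtract.
Step 2: -5 * (u^2 + u + 1) = -5u^2 - 5u - 5; subtract.
Quotient: u - 5, Remainder: -4u


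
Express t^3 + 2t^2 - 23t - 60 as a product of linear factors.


Try integer roots (divisors of -60). t=5: p(5)=0.
Divide out (t - 5): quotient is t^2 + 7t + 12.
Factor the quadratic: (t + 3)(t + 4)
Result: (t - 5)(t + 3)(t + 4)


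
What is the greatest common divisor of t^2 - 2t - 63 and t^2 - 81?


Factor each:
  t^2 - 2t - 63 = (t - 9)(t + 7)
  t^2 - 81 = (t - 9)(t + 9)
Common monic factor: t - 9


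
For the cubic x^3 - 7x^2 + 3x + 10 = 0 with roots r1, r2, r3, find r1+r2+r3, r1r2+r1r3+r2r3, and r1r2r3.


Monic cubic x^3+bx^2+cx+d=0: sum=-b, pairwise sum=c, product=-d.
b=-7, c=3, d=10
r1+r2+r3 = 7
r1r2+r1r3+r2r3 = 3
r1r2r3 = -10


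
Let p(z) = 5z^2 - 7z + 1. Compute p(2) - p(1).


p(2) = 7
p(1) = -1
p(2) - p(1) = 7 + 1 = 8


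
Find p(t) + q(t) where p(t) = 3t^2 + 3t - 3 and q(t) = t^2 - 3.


Align terms by degree and add:
  3t^2 + 3t - 3
+ t^2 - 3
= 4t^2 + 3t - 6


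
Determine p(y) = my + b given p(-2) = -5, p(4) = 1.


p(y) = my + b. Using p(-2)=-5, p(4)=1:
m = (-5 - 1)/(-2 - 4) = -6/-6 = 1
b = -5 - m*(-2) = -5 + 2 = -3
p(y) = y - 3


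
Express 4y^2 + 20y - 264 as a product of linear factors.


Roots satisfy r1 + r2 = -b/a = -5 and r1*r2 = c/a = -66.
So r1 = -11, r2 = 6.
4y^2 + 20y - 264 = 4(y - r1)(y - r2) = 4(y + 11)(y - 6)
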